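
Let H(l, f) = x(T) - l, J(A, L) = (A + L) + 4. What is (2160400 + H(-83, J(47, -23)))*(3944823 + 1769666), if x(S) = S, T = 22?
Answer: 12346182056945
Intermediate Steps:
J(A, L) = 4 + A + L
H(l, f) = 22 - l
(2160400 + H(-83, J(47, -23)))*(3944823 + 1769666) = (2160400 + (22 - 1*(-83)))*(3944823 + 1769666) = (2160400 + (22 + 83))*5714489 = (2160400 + 105)*5714489 = 2160505*5714489 = 12346182056945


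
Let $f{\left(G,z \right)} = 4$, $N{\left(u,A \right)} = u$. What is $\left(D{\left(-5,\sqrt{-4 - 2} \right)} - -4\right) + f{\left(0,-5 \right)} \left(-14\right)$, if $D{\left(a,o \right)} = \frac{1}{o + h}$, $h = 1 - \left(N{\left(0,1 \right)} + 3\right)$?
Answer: $- \frac{261}{5} - \frac{i \sqrt{6}}{10} \approx -52.2 - 0.24495 i$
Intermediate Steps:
$h = -2$ ($h = 1 - \left(0 + 3\right) = 1 - 3 = -2$)
$D{\left(a,o \right)} = \frac{1}{-2 + o}$ ($D{\left(a,o \right)} = \frac{1}{o - 2} = \frac{1}{-2 + o}$)
$\left(D{\left(-5,\sqrt{-4 - 2} \right)} - -4\right) + f{\left(0,-5 \right)} \left(-14\right) = \left(\frac{1}{-2 + \sqrt{-4 - 2}} - -4\right) + 4 \left(-14\right) = \left(\frac{1}{-2 + \sqrt{-6}} + 4\right) - 56 = \left(\frac{1}{-2 + i \sqrt{6}} + 4\right) - 56 = \left(4 + \frac{1}{-2 + i \sqrt{6}}\right) - 56 = -52 + \frac{1}{-2 + i \sqrt{6}}$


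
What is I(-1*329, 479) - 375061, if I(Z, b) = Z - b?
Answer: -375869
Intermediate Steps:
I(-1*329, 479) - 375061 = (-1*329 - 1*479) - 375061 = (-329 - 479) - 375061 = -808 - 375061 = -375869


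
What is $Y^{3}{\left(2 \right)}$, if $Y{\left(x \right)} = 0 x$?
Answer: $0$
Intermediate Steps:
$Y{\left(x \right)} = 0$
$Y^{3}{\left(2 \right)} = 0^{3} = 0$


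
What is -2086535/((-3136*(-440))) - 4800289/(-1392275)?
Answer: 67610913757/34929395200 ≈ 1.9356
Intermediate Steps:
-2086535/((-3136*(-440))) - 4800289/(-1392275) = -2086535/1379840 - 4800289*(-1/1392275) = -2086535*1/1379840 + 4800289/1392275 = -37937/25088 + 4800289/1392275 = 67610913757/34929395200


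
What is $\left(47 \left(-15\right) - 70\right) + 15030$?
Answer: $14255$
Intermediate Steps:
$\left(47 \left(-15\right) - 70\right) + 15030 = \left(-705 - 70\right) + 15030 = -775 + 15030 = 14255$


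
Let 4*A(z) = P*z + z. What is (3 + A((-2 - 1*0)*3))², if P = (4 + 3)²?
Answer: 5184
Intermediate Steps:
P = 49 (P = 7² = 49)
A(z) = 25*z/2 (A(z) = (49*z + z)/4 = (50*z)/4 = 25*z/2)
(3 + A((-2 - 1*0)*3))² = (3 + 25*((-2 - 1*0)*3)/2)² = (3 + 25*((-2 + 0)*3)/2)² = (3 + 25*(-2*3)/2)² = (3 + (25/2)*(-6))² = (3 - 75)² = (-72)² = 5184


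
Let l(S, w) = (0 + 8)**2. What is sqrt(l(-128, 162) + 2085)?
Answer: sqrt(2149) ≈ 46.357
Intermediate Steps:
l(S, w) = 64 (l(S, w) = 8**2 = 64)
sqrt(l(-128, 162) + 2085) = sqrt(64 + 2085) = sqrt(2149)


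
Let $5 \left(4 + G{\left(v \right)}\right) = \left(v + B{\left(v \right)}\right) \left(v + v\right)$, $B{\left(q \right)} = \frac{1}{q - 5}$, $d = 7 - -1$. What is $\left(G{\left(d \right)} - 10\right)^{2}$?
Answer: $\frac{1444}{9} \approx 160.44$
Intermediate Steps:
$d = 8$ ($d = 7 + 1 = 8$)
$B{\left(q \right)} = \frac{1}{-5 + q}$
$G{\left(v \right)} = -4 + \frac{2 v \left(v + \frac{1}{-5 + v}\right)}{5}$ ($G{\left(v \right)} = -4 + \frac{\left(v + \frac{1}{-5 + v}\right) \left(v + v\right)}{5} = -4 + \frac{\left(v + \frac{1}{-5 + v}\right) 2 v}{5} = -4 + \frac{2 v \left(v + \frac{1}{-5 + v}\right)}{5}$)
$\left(G{\left(d \right)} - 10\right)^{2} = \left(\frac{2 \left(8 + \left(-10 + 8^{2}\right) \left(-5 + 8\right)\right)}{5 \left(-5 + 8\right)} - 10\right)^{2} = \left(\frac{2 \left(8 + \left(-10 + 64\right) 3\right)}{5 \cdot 3} - 10\right)^{2} = \left(\frac{2}{5} \cdot \frac{1}{3} \left(8 + 54 \cdot 3\right) - 10\right)^{2} = \left(\frac{2}{5} \cdot \frac{1}{3} \left(8 + 162\right) - 10\right)^{2} = \left(\frac{2}{5} \cdot \frac{1}{3} \cdot 170 - 10\right)^{2} = \left(\frac{68}{3} - 10\right)^{2} = \left(\frac{38}{3}\right)^{2} = \frac{1444}{9}$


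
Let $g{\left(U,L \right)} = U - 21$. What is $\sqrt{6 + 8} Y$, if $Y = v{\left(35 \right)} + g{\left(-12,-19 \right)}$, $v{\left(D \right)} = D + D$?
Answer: $37 \sqrt{14} \approx 138.44$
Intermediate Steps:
$v{\left(D \right)} = 2 D$
$g{\left(U,L \right)} = -21 + U$
$Y = 37$ ($Y = 2 \cdot 35 - 33 = 70 - 33 = 37$)
$\sqrt{6 + 8} Y = \sqrt{6 + 8} \cdot 37 = \sqrt{14} \cdot 37 = 37 \sqrt{14}$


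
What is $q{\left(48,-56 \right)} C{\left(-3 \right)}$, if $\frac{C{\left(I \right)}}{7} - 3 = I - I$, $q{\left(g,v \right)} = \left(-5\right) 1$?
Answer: $-105$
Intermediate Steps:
$q{\left(g,v \right)} = -5$
$C{\left(I \right)} = 21$ ($C{\left(I \right)} = 21 + 7 \left(I - I\right) = 21 + 7 \cdot 0 = 21 + 0 = 21$)
$q{\left(48,-56 \right)} C{\left(-3 \right)} = \left(-5\right) 21 = -105$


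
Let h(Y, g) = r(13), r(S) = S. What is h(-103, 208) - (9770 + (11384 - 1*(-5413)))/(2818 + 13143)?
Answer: 180926/15961 ≈ 11.336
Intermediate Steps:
h(Y, g) = 13
h(-103, 208) - (9770 + (11384 - 1*(-5413)))/(2818 + 13143) = 13 - (9770 + (11384 - 1*(-5413)))/(2818 + 13143) = 13 - (9770 + (11384 + 5413))/15961 = 13 - (9770 + 16797)/15961 = 13 - 26567/15961 = 180926/15961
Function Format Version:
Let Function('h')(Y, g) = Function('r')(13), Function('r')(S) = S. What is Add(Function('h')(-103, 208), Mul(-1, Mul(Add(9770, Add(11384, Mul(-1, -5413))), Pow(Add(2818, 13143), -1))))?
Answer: Rational(180926, 15961) ≈ 11.336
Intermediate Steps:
Function('h')(Y, g) = 13
Add(Function('h')(-103, 208), Mul(-1, Mul(Add(9770, Add(11384, Mul(-1, -5413))), Pow(Add(2818, 13143), -1)))) = Add(13, Mul(-1, Mul(Add(9770, Add(11384, Mul(-1, -5413))), Pow(Add(2818, 13143), -1)))) = Add(13, Mul(-1, Mul(Add(9770, Add(11384, 5413)), Pow(15961, -1)))) = Add(13, Mul(-1, Mul(Add(9770, 16797), Rational(1, 15961)))) = Add(13, Mul(-1, Mul(26567, Rational(1, 15961)))) = Add(13, Mul(-1, Rational(26567, 15961))) = Add(13, Rational(-26567, 15961)) = Rational(180926, 15961)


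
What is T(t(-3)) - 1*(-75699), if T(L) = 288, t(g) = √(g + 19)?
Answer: 75987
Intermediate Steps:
t(g) = √(19 + g)
T(t(-3)) - 1*(-75699) = 288 - 1*(-75699) = 288 + 75699 = 75987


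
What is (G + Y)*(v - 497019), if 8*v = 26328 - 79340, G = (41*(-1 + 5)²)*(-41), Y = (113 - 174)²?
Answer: 23343968925/2 ≈ 1.1672e+10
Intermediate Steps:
Y = 3721 (Y = (-61)² = 3721)
G = -26896 (G = (41*4²)*(-41) = (41*16)*(-41) = 656*(-41) = -26896)
v = -13253/2 (v = (26328 - 79340)/8 = (⅛)*(-53012) = -13253/2 ≈ -6626.5)
(G + Y)*(v - 497019) = (-26896 + 3721)*(-13253/2 - 497019) = -23175*(-1007291/2) = 23343968925/2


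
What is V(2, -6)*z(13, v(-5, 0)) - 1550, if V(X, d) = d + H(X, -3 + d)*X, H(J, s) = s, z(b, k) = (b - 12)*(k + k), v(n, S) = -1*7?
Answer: -1214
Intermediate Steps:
v(n, S) = -7
z(b, k) = 2*k*(-12 + b) (z(b, k) = (-12 + b)*(2*k) = 2*k*(-12 + b))
V(X, d) = d + X*(-3 + d) (V(X, d) = d + (-3 + d)*X = d + X*(-3 + d))
V(2, -6)*z(13, v(-5, 0)) - 1550 = (-6 + 2*(-3 - 6))*(2*(-7)*(-12 + 13)) - 1550 = (-6 + 2*(-9))*(2*(-7)*1) - 1550 = (-6 - 18)*(-14) - 1550 = -24*(-14) - 1550 = 336 - 1550 = -1214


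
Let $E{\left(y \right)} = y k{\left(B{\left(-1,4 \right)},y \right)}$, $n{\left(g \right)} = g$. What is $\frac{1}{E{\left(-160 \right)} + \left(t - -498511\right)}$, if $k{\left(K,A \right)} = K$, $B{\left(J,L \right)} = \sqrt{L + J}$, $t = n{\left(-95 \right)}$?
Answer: $\frac{31151}{15526152016} + \frac{5 \sqrt{3}}{7763076008} \approx 2.0075 \cdot 10^{-6}$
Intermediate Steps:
$t = -95$
$B{\left(J,L \right)} = \sqrt{J + L}$
$E{\left(y \right)} = y \sqrt{3}$ ($E{\left(y \right)} = y \sqrt{-1 + 4} = y \sqrt{3}$)
$\frac{1}{E{\left(-160 \right)} + \left(t - -498511\right)} = \frac{1}{- 160 \sqrt{3} - -498416} = \frac{1}{- 160 \sqrt{3} + \left(-95 + 498511\right)} = \frac{1}{- 160 \sqrt{3} + 498416} = \frac{1}{498416 - 160 \sqrt{3}}$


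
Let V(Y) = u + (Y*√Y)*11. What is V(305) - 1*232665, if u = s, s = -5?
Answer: -232670 + 3355*√305 ≈ -1.7408e+5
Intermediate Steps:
u = -5
V(Y) = -5 + 11*Y^(3/2) (V(Y) = -5 + (Y*√Y)*11 = -5 + Y^(3/2)*11 = -5 + 11*Y^(3/2))
V(305) - 1*232665 = (-5 + 11*305^(3/2)) - 1*232665 = (-5 + 11*(305*√305)) - 232665 = (-5 + 3355*√305) - 232665 = -232670 + 3355*√305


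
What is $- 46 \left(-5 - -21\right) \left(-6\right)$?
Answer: $4416$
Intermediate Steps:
$- 46 \left(-5 - -21\right) \left(-6\right) = - 46 \left(-5 + 21\right) \left(-6\right) = \left(-46\right) 16 \left(-6\right) = \left(-736\right) \left(-6\right) = 4416$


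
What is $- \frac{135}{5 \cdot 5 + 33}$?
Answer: $- \frac{135}{58} \approx -2.3276$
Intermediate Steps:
$- \frac{135}{5 \cdot 5 + 33} = - \frac{135}{25 + 33} = - \frac{135}{58}$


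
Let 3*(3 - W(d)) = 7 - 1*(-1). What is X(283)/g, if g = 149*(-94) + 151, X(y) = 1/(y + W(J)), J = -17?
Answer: -3/11776750 ≈ -2.5474e-7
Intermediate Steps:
W(d) = 1/3 (W(d) = 3 - (7 - 1*(-1))/3 = 3 - (7 + 1)/3 = 3 - 1/3*8 = 3 - 8/3 = 1/3)
X(y) = 1/(1/3 + y) (X(y) = 1/(y + 1/3) = 1/(1/3 + y))
g = -13855 (g = -14006 + 151 = -13855)
X(283)/g = (3/(1 + 3*283))/(-13855) = (3/(1 + 849))*(-1/13855) = (3/850)*(-1/13855) = -3/11776750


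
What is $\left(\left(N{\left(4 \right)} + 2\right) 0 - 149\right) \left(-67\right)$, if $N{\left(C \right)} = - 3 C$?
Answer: $9983$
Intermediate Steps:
$\left(\left(N{\left(4 \right)} + 2\right) 0 - 149\right) \left(-67\right) = \left(\left(\left(-3\right) 4 + 2\right) 0 - 149\right) \left(-67\right) = \left(\left(-12 + 2\right) 0 - 149\right) \left(-67\right) = \left(\left(-10\right) 0 - 149\right) \left(-67\right) = \left(0 - 149\right) \left(-67\right) = \left(-149\right) \left(-67\right) = 9983$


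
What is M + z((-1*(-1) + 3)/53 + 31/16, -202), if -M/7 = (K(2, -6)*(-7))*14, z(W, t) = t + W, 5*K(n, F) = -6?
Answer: -4338313/4240 ≈ -1023.2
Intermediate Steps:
K(n, F) = -6/5 (K(n, F) = (1/5)*(-6) = -6/5)
z(W, t) = W + t
M = -4116/5 (M = -7*(-6/5*(-7))*14 = -294*14/5 = -7*588/5 = -4116/5 ≈ -823.20)
M + z((-1*(-1) + 3)/53 + 31/16, -202) = -4116/5 + (((-1*(-1) + 3)/53 + 31/16) - 202) = -4116/5 + (((1 + 3)*(1/53) + 31*(1/16)) - 202) = -4116/5 + ((4*(1/53) + 31/16) - 202) = -4116/5 + ((4/53 + 31/16) - 202) = -4116/5 + (1707/848 - 202) = -4116/5 - 169589/848 = -4338313/4240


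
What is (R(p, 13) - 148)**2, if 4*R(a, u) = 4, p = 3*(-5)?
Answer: 21609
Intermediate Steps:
p = -15
R(a, u) = 1 (R(a, u) = (1/4)*4 = 1)
(R(p, 13) - 148)**2 = (1 - 148)**2 = (-147)**2 = 21609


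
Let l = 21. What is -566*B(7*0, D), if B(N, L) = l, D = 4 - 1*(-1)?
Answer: -11886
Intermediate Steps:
D = 5 (D = 4 + 1 = 5)
B(N, L) = 21
-566*B(7*0, D) = -566*21 = -11886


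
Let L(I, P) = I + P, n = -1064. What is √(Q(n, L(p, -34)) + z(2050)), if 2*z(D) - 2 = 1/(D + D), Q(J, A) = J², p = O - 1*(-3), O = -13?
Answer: √761222022882/820 ≈ 1064.0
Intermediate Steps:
p = -10 (p = -13 - 1*(-3) = -13 + 3 = -10)
z(D) = 1 + 1/(4*D) (z(D) = 1 + 1/(2*(D + D)) = 1 + 1/(2*((2*D))) = 1 + (1/(2*D))/2 = 1 + 1/(4*D))
√(Q(n, L(p, -34)) + z(2050)) = √((-1064)² + (¼ + 2050)/2050) = √(1132096 + (1/2050)*(8201/4)) = √(1132096 + 8201/8200) = √(9283195401/8200) = √761222022882/820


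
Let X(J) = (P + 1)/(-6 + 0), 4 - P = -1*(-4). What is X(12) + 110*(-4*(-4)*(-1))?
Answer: -10561/6 ≈ -1760.2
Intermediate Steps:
P = 0 (P = 4 - (-1)*(-4) = 4 - 1*4 = 4 - 4 = 0)
X(J) = -⅙ (X(J) = (0 + 1)/(-6 + 0) = 1/(-6) = 1*(-⅙) = -⅙)
X(12) + 110*(-4*(-4)*(-1)) = -⅙ + 110*(-4*(-4)*(-1)) = -⅙ + 110*(16*(-1)) = -⅙ + 110*(-16) = -⅙ - 1760 = -10561/6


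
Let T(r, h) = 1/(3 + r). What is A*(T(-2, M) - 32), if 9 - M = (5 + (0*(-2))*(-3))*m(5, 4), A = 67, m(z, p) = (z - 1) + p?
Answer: -2077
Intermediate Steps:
m(z, p) = -1 + p + z (m(z, p) = (-1 + z) + p = -1 + p + z)
M = -31 (M = 9 - (5 + (0*(-2))*(-3))*(-1 + 4 + 5) = 9 - (5 + 0*(-3))*8 = 9 - (5 + 0)*8 = 9 - 5*8 = 9 - 1*40 = 9 - 40 = -31)
A*(T(-2, M) - 32) = 67*(1/(3 - 2) - 32) = 67*(1/1 - 32) = 67*(1 - 32) = 67*(-31) = -2077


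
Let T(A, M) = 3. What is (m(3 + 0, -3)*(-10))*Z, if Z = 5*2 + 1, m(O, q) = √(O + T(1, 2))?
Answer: -110*√6 ≈ -269.44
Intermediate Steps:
m(O, q) = √(3 + O) (m(O, q) = √(O + 3) = √(3 + O))
Z = 11 (Z = 10 + 1 = 11)
(m(3 + 0, -3)*(-10))*Z = (√(3 + (3 + 0))*(-10))*11 = (√(3 + 3)*(-10))*11 = (√6*(-10))*11 = -10*√6*11 = -110*√6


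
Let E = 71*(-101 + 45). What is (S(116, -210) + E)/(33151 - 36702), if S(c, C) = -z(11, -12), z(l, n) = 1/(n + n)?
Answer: 95423/85224 ≈ 1.1197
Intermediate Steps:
z(l, n) = 1/(2*n)
S(c, C) = 1/24 (S(c, C) = -1/(2*(-12)) = -(-1)/(2*12) = -1*(-1/24) = 1/24)
E = -3976 (E = 71*(-56) = -3976)
(S(116, -210) + E)/(33151 - 36702) = (1/24 - 3976)/(33151 - 36702) = -95423/24/(-3551) = -95423/24*(-1/3551) = 95423/85224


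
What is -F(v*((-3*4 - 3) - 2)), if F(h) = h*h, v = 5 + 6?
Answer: -34969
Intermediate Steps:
v = 11
F(h) = h²
-F(v*((-3*4 - 3) - 2)) = -(11*((-3*4 - 3) - 2))² = -(11*((-12 - 3) - 2))² = -(11*(-15 - 2))² = -(11*(-17))² = -1*(-187)² = -1*34969 = -34969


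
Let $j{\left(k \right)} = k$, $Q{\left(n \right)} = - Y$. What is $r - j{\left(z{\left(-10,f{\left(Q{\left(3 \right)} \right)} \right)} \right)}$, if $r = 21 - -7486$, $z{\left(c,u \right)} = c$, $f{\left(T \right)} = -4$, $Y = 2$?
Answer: $7517$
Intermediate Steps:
$Q{\left(n \right)} = -2$ ($Q{\left(n \right)} = \left(-1\right) 2 = -2$)
$r = 7507$ ($r = 21 + 7486 = 7507$)
$r - j{\left(z{\left(-10,f{\left(Q{\left(3 \right)} \right)} \right)} \right)} = 7507 - -10 = 7507 + 10 = 7517$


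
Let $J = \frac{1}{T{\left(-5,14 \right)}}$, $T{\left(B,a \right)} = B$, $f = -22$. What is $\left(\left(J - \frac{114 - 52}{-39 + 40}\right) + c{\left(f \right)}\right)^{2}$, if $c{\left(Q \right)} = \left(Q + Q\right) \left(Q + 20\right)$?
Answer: $\frac{16641}{25} \approx 665.64$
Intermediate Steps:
$c{\left(Q \right)} = 2 Q \left(20 + Q\right)$
$J = - \frac{1}{5}$ ($J = \frac{1}{-5} = - \frac{1}{5} \approx -0.2$)
$\left(\left(J - \frac{114 - 52}{-39 + 40}\right) + c{\left(f \right)}\right)^{2} = \left(\left(- \frac{1}{5} - \frac{114 - 52}{-39 + 40}\right) + 2 \left(-22\right) \left(20 - 22\right)\right)^{2} = \left(\left(- \frac{1}{5} - \frac{62}{1}\right) + 2 \left(-22\right) \left(-2\right)\right)^{2} = \left(\left(- \frac{1}{5} - 62 \cdot 1\right) + 88\right)^{2} = \left(\left(- \frac{1}{5} - 62\right) + 88\right)^{2} = \left(- \frac{311}{5} + 88\right)^{2} = \left(\frac{129}{5}\right)^{2} = \frac{16641}{25}$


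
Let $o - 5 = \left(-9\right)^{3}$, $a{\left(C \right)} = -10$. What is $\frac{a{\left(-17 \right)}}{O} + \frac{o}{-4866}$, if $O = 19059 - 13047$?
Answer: $\frac{358669}{2437866} \approx 0.14712$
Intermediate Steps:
$o = -724$ ($o = 5 + \left(-9\right)^{3} = 5 - 729 = -724$)
$O = 6012$
$\frac{a{\left(-17 \right)}}{O} + \frac{o}{-4866} = - \frac{10}{6012} - \frac{724}{-4866} = \left(-10\right) \frac{1}{6012} - - \frac{362}{2433} = - \frac{5}{3006} + \frac{362}{2433} = \frac{358669}{2437866}$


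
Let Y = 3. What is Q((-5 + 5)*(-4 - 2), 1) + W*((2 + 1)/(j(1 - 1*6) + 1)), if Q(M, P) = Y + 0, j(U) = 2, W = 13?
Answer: 16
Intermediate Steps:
Q(M, P) = 3 (Q(M, P) = 3 + 0 = 3)
Q((-5 + 5)*(-4 - 2), 1) + W*((2 + 1)/(j(1 - 1*6) + 1)) = 3 + 13*((2 + 1)/(2 + 1)) = 3 + 13*(3/3) = 3 + 13*(3*(1/3)) = 3 + 13*1 = 3 + 13 = 16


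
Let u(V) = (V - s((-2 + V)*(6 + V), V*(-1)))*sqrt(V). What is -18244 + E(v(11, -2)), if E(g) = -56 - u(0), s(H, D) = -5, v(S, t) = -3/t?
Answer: -18300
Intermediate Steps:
u(V) = sqrt(V)*(5 + V) (u(V) = (V - 1*(-5))*sqrt(V) = (V + 5)*sqrt(V) = (5 + V)*sqrt(V) = sqrt(V)*(5 + V))
E(g) = -56 (E(g) = -56 - sqrt(0)*(5 + 0) = -56 - 0*5 = -56 - 1*0 = -56 + 0 = -56)
-18244 + E(v(11, -2)) = -18244 - 56 = -18300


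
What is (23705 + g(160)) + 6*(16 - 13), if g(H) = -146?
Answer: 23577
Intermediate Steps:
(23705 + g(160)) + 6*(16 - 13) = (23705 - 146) + 6*(16 - 13) = 23559 + 6*3 = 23559 + 18 = 23577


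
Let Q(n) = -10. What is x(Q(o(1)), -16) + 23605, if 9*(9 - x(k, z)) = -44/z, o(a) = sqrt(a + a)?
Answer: 850093/36 ≈ 23614.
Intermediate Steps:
o(a) = sqrt(2)*sqrt(a) (o(a) = sqrt(2*a) = sqrt(2)*sqrt(a))
x(k, z) = 9 + 44/(9*z) (x(k, z) = 9 - (-44)/(9*z) = 9 + 44/(9*z))
x(Q(o(1)), -16) + 23605 = (9 + (44/9)/(-16)) + 23605 = (9 + (44/9)*(-1/16)) + 23605 = (9 - 11/36) + 23605 = 313/36 + 23605 = 850093/36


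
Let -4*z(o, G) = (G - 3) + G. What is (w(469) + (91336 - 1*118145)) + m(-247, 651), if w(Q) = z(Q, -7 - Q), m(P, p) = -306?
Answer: -107505/4 ≈ -26876.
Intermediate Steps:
z(o, G) = 3/4 - G/2 (z(o, G) = -((G - 3) + G)/4 = -((-3 + G) + G)/4 = -(-3 + 2*G)/4 = 3/4 - G/2)
w(Q) = 17/4 + Q/2 (w(Q) = 3/4 - (-7 - Q)/2 = 3/4 + (7/2 + Q/2) = 17/4 + Q/2)
(w(469) + (91336 - 1*118145)) + m(-247, 651) = ((17/4 + (1/2)*469) + (91336 - 1*118145)) - 306 = ((17/4 + 469/2) + (91336 - 118145)) - 306 = (955/4 - 26809) - 306 = -106281/4 - 306 = -107505/4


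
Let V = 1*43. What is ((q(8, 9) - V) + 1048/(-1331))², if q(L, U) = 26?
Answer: 560505625/1771561 ≈ 316.39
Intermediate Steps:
V = 43
((q(8, 9) - V) + 1048/(-1331))² = ((26 - 1*43) + 1048/(-1331))² = ((26 - 43) + 1048*(-1/1331))² = (-17 - 1048/1331)² = (-23675/1331)² = 560505625/1771561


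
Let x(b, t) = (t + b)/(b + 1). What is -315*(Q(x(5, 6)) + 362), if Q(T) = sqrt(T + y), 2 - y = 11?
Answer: -114030 - 105*I*sqrt(258)/2 ≈ -1.1403e+5 - 843.27*I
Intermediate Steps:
x(b, t) = (b + t)/(1 + b)
y = -9 (y = 2 - 1*11 = 2 - 11 = -9)
Q(T) = sqrt(-9 + T) (Q(T) = sqrt(T - 9) = sqrt(-9 + T))
-315*(Q(x(5, 6)) + 362) = -315*(sqrt(-9 + (5 + 6)/(1 + 5)) + 362) = -315*(sqrt(-9 + 11/6) + 362) = -315*(sqrt(-43/6) + 362) = -315*(I*sqrt(258)/6 + 362) = -315*(362 + I*sqrt(258)/6) = -114030 - 105*I*sqrt(258)/2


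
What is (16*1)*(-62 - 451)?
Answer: -8208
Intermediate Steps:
(16*1)*(-62 - 451) = 16*(-513) = -8208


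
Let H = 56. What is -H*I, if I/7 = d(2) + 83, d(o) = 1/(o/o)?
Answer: -32928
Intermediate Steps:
d(o) = 1 (d(o) = 1/1 = 1)
I = 588 (I = 7*(1 + 83) = 7*84 = 588)
-H*I = -56*588 = -1*32928 = -32928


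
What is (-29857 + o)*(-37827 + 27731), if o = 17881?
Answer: 120909696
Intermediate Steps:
(-29857 + o)*(-37827 + 27731) = (-29857 + 17881)*(-37827 + 27731) = -11976*(-10096) = 120909696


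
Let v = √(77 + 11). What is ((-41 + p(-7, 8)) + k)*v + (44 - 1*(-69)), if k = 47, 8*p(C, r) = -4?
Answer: 113 + 11*√22 ≈ 164.59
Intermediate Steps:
p(C, r) = -½ (p(C, r) = (⅛)*(-4) = -½)
v = 2*√22 (v = √88 = 2*√22 ≈ 9.3808)
((-41 + p(-7, 8)) + k)*v + (44 - 1*(-69)) = ((-41 - ½) + 47)*(2*√22) + (44 - 1*(-69)) = (-83/2 + 47)*(2*√22) + (44 + 69) = 11*(2*√22)/2 + 113 = 11*√22 + 113 = 113 + 11*√22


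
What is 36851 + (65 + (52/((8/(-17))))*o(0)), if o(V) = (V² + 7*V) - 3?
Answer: 74495/2 ≈ 37248.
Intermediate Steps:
o(V) = -3 + V² + 7*V
36851 + (65 + (52/((8/(-17))))*o(0)) = 36851 + (65 + (52/((8/(-17))))*(-3 + 0² + 7*0)) = 36851 + (65 + (52/((8*(-1/17))))*(-3 + 0 + 0)) = 36851 + (65 + (52/(-8/17))*(-3)) = 36851 + (65 + (52*(-17/8))*(-3)) = 36851 + (65 - 221/2*(-3)) = 36851 + (65 + 663/2) = 36851 + 793/2 = 74495/2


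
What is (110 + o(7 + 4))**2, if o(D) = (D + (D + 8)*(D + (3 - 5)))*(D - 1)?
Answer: 3724900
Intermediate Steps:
o(D) = (-1 + D)*(D + (-2 + D)*(8 + D)) (o(D) = (D + (8 + D)*(D - 2))*(-1 + D) = (D + (8 + D)*(-2 + D))*(-1 + D) = (D + (-2 + D)*(8 + D))*(-1 + D) = (-1 + D)*(D + (-2 + D)*(8 + D)))
(110 + o(7 + 4))**2 = (110 + (16 + (7 + 4)**3 - 23*(7 + 4) + 6*(7 + 4)**2))**2 = (110 + (16 + 11**3 - 23*11 + 6*11**2))**2 = (110 + (16 + 1331 - 253 + 6*121))**2 = (110 + (16 + 1331 - 253 + 726))**2 = (110 + 1820)**2 = 1930**2 = 3724900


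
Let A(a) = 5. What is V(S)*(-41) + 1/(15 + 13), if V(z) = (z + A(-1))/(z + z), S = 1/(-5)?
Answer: 13777/28 ≈ 492.04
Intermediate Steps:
S = -⅕ ≈ -0.20000
V(z) = (5 + z)/(2*z) (V(z) = (z + 5)/(z + z) = (5 + z)/((2*z)) = (5 + z)*(1/(2*z)) = (5 + z)/(2*z))
V(S)*(-41) + 1/(15 + 13) = ((5 - ⅕)/(2*(-⅕)))*(-41) + 1/(15 + 13) = ((½)*(-5)*(24/5))*(-41) + 1/28 = -12*(-41) + 1/28 = 492 + 1/28 = 13777/28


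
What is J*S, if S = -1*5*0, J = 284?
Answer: 0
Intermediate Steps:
S = 0 (S = -5*0 = 0)
J*S = 284*0 = 0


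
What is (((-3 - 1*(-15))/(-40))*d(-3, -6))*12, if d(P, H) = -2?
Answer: 36/5 ≈ 7.2000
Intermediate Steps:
(((-3 - 1*(-15))/(-40))*d(-3, -6))*12 = (((-3 - 1*(-15))/(-40))*(-2))*12 = (((-3 + 15)*(-1/40))*(-2))*12 = ((12*(-1/40))*(-2))*12 = -3/10*(-2)*12 = (3/5)*12 = 36/5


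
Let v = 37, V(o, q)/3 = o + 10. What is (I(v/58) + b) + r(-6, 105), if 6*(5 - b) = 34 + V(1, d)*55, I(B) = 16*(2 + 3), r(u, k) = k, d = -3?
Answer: -709/6 ≈ -118.17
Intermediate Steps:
V(o, q) = 30 + 3*o (V(o, q) = 3*(o + 10) = 3*(10 + o) = 30 + 3*o)
I(B) = 80 (I(B) = 16*5 = 80)
b = -1819/6 (b = 5 - (34 + (30 + 3*1)*55)/6 = 5 - (34 + (30 + 3)*55)/6 = 5 - (34 + 33*55)/6 = 5 - (34 + 1815)/6 = 5 - 1/6*1849 = 5 - 1849/6 = -1819/6 ≈ -303.17)
(I(v/58) + b) + r(-6, 105) = (80 - 1819/6) + 105 = -1339/6 + 105 = -709/6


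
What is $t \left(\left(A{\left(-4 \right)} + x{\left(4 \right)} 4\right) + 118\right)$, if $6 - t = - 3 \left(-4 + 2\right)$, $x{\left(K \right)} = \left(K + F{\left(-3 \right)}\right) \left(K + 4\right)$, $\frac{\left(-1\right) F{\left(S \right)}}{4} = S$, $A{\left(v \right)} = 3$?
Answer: $0$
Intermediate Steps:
$F{\left(S \right)} = - 4 S$
$x{\left(K \right)} = \left(4 + K\right) \left(12 + K\right)$ ($x{\left(K \right)} = \left(K - -12\right) \left(K + 4\right) = \left(K + 12\right) \left(4 + K\right) = \left(12 + K\right) \left(4 + K\right) = \left(4 + K\right) \left(12 + K\right)$)
$t = 0$ ($t = 6 - - 3 \left(-4 + 2\right) = 6 - \left(-3\right) \left(-2\right) = 6 - 6 = 0$)
$t \left(\left(A{\left(-4 \right)} + x{\left(4 \right)} 4\right) + 118\right) = 0 \left(\left(3 + \left(48 + 4^{2} + 16 \cdot 4\right) 4\right) + 118\right) = 0 \left(\left(3 + \left(48 + 16 + 64\right) 4\right) + 118\right) = 0 \left(\left(3 + 128 \cdot 4\right) + 118\right) = 0 \left(\left(3 + 512\right) + 118\right) = 0 \left(515 + 118\right) = 0 \cdot 633 = 0$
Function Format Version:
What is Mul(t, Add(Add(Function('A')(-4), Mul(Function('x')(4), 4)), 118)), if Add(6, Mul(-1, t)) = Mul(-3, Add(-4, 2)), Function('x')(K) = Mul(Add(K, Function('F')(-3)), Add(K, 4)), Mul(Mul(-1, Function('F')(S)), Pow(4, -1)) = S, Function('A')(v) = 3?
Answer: 0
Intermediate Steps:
Function('F')(S) = Mul(-4, S)
Function('x')(K) = Mul(Add(4, K), Add(12, K)) (Function('x')(K) = Mul(Add(K, Mul(-4, -3)), Add(K, 4)) = Mul(Add(K, 12), Add(4, K)) = Mul(Add(12, K), Add(4, K)) = Mul(Add(4, K), Add(12, K)))
t = 0 (t = Add(6, Mul(-1, Mul(-3, Add(-4, 2)))) = Add(6, Mul(-1, Mul(-3, -2))) = Add(6, Mul(-1, 6)) = Add(6, -6) = 0)
Mul(t, Add(Add(Function('A')(-4), Mul(Function('x')(4), 4)), 118)) = Mul(0, Add(Add(3, Mul(Add(48, Pow(4, 2), Mul(16, 4)), 4)), 118)) = Mul(0, Add(Add(3, Mul(Add(48, 16, 64), 4)), 118)) = Mul(0, Add(Add(3, Mul(128, 4)), 118)) = Mul(0, Add(Add(3, 512), 118)) = Mul(0, Add(515, 118)) = Mul(0, 633) = 0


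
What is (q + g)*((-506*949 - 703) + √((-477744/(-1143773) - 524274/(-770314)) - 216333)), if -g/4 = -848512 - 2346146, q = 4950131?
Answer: -8525708940411 + 106372578*I*√1166200809635464100657201054/440532177361 ≈ -8.5257e+12 + 8.2459e+9*I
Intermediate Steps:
g = 12778632 (g = -4*(-848512 - 2346146) = -4*(-3194658) = 12778632)
(q + g)*((-506*949 - 703) + √((-477744/(-1143773) - 524274/(-770314)) - 216333)) = (4950131 + 12778632)*((-506*949 - 703) + √((-477744/(-1143773) - 524274/(-770314)) - 216333)) = 17728763*((-480194 - 703) + √((-477744*(-1/1143773) - 524274*(-1/770314)) - 216333)) = 17728763*(-480897 + √((477744/1143773 + 262137/385157) - 216333)) = 17728763*(-480897 + √(483831668709/440532177361 - 216333)) = 17728763*(-480897 + √(-95301163693368504/440532177361)) = 17728763*(-480897 + 6*I*√1166200809635464100657201054/440532177361) = -8525708940411 + 106372578*I*√1166200809635464100657201054/440532177361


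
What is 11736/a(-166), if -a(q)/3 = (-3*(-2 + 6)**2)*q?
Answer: -163/332 ≈ -0.49096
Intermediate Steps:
a(q) = 144*q (a(q) = -3*(-3*(-2 + 6)**2)*q = -3*(-3*4**2)*q = -3*(-3*16)*q = -(-144)*q = 144*q)
11736/a(-166) = 11736/((144*(-166))) = 11736/(-23904) = 11736*(-1/23904) = -163/332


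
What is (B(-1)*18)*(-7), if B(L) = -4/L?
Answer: -504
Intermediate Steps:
(B(-1)*18)*(-7) = (-4/(-1)*18)*(-7) = (-4*(-1)*18)*(-7) = (4*18)*(-7) = 72*(-7) = -504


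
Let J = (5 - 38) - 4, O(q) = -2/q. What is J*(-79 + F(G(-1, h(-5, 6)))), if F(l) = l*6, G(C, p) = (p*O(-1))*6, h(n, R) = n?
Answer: 16243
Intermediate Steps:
G(C, p) = 12*p (G(C, p) = (p*(-2/(-1)))*6 = (p*(-2*(-1)))*6 = (p*2)*6 = (2*p)*6 = 12*p)
J = -37 (J = -33 - 4 = -37)
F(l) = 6*l
J*(-79 + F(G(-1, h(-5, 6)))) = -37*(-79 + 6*(12*(-5))) = -37*(-79 + 6*(-60)) = -37*(-79 - 360) = -37*(-439) = 16243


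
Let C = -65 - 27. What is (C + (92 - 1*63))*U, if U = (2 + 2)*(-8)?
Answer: 2016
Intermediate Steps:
C = -92
U = -32 (U = 4*(-8) = -32)
(C + (92 - 1*63))*U = (-92 + (92 - 1*63))*(-32) = (-92 + (92 - 63))*(-32) = (-92 + 29)*(-32) = -63*(-32) = 2016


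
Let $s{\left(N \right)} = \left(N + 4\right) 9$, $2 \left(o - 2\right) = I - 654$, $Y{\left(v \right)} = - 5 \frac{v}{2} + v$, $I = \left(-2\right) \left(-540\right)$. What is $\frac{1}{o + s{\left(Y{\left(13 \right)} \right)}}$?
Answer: $\frac{2}{151} \approx 0.013245$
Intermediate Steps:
$I = 1080$
$Y{\left(v \right)} = - \frac{3 v}{2}$ ($Y{\left(v \right)} = - 5 v \frac{1}{2} + v = - 5 \frac{v}{2} + v = - \frac{5 v}{2} + v = - \frac{3 v}{2}$)
$o = 215$ ($o = 2 + \frac{1080 - 654}{2} = 2 + \frac{1}{2} \cdot 426 = 2 + 213 = 215$)
$s{\left(N \right)} = 36 + 9 N$ ($s{\left(N \right)} = \left(4 + N\right) 9 = 36 + 9 N$)
$\frac{1}{o + s{\left(Y{\left(13 \right)} \right)}} = \frac{1}{215 + \left(36 + 9 \left(\left(- \frac{3}{2}\right) 13\right)\right)} = \frac{1}{215 + \left(36 + 9 \left(- \frac{39}{2}\right)\right)} = \frac{1}{215 + \left(36 - \frac{351}{2}\right)} = \frac{1}{215 - \frac{279}{2}} = \frac{1}{\frac{151}{2}} = \frac{2}{151}$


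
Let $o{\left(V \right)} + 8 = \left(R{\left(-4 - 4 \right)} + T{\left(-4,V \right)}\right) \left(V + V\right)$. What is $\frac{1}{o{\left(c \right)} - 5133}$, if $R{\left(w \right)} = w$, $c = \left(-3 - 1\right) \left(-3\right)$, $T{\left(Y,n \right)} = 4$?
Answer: $- \frac{1}{5237} \approx -0.00019095$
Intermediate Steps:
$c = 12$ ($c = \left(-4\right) \left(-3\right) = 12$)
$o{\left(V \right)} = -8 - 8 V$ ($o{\left(V \right)} = -8 + \left(\left(-4 - 4\right) + 4\right) \left(V + V\right) = -8 + \left(\left(-4 - 4\right) + 4\right) 2 V = -8 + \left(-8 + 4\right) 2 V = -8 - 4 \cdot 2 V = -8 - 8 V$)
$\frac{1}{o{\left(c \right)} - 5133} = \frac{1}{\left(-8 - 96\right) - 5133} = \frac{1}{-104 - 5133} = \frac{1}{-5237} = - \frac{1}{5237}$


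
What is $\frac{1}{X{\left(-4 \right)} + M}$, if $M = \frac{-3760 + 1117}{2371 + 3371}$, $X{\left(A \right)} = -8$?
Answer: $- \frac{1914}{16193} \approx -0.1182$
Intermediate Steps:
$M = - \frac{881}{1914}$ ($M = - \frac{2643}{5742} = \left(-2643\right) \frac{1}{5742} = - \frac{881}{1914} \approx -0.46029$)
$\frac{1}{X{\left(-4 \right)} + M} = \frac{1}{-8 - \frac{881}{1914}} = \frac{1}{- \frac{16193}{1914}} = - \frac{1914}{16193}$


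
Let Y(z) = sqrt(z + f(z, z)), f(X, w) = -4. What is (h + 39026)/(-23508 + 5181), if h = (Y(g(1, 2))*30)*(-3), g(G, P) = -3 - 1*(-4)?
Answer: -39026/18327 + 30*I*sqrt(3)/6109 ≈ -2.1294 + 0.0085057*I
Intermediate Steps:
g(G, P) = 1 (g(G, P) = -3 + 4 = 1)
Y(z) = sqrt(-4 + z) (Y(z) = sqrt(z - 4) = sqrt(-4 + z))
h = -90*I*sqrt(3) (h = (sqrt(-4 + 1)*30)*(-3) = (sqrt(-3)*30)*(-3) = ((I*sqrt(3))*30)*(-3) = (30*I*sqrt(3))*(-3) = -90*I*sqrt(3) ≈ -155.88*I)
(h + 39026)/(-23508 + 5181) = (-90*I*sqrt(3) + 39026)/(-23508 + 5181) = (39026 - 90*I*sqrt(3))/(-18327) = (39026 - 90*I*sqrt(3))*(-1/18327) = -39026/18327 + 30*I*sqrt(3)/6109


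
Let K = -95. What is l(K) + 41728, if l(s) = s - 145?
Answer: 41488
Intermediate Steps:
l(s) = -145 + s
l(K) + 41728 = (-145 - 95) + 41728 = -240 + 41728 = 41488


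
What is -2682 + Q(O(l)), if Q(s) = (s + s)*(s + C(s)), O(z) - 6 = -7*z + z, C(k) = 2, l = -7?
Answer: 2118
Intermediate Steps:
O(z) = 6 - 6*z (O(z) = 6 + (-7*z + z) = 6 - 6*z)
Q(s) = 2*s*(2 + s) (Q(s) = (s + s)*(s + 2) = (2*s)*(2 + s) = 2*s*(2 + s))
-2682 + Q(O(l)) = -2682 + 2*(6 - 6*(-7))*(2 + (6 - 6*(-7))) = -2682 + 2*(6 + 42)*(2 + (6 + 42)) = -2682 + 2*48*(2 + 48) = -2682 + 2*48*50 = -2682 + 4800 = 2118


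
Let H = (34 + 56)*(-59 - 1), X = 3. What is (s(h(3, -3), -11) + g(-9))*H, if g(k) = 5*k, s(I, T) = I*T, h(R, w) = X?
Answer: 421200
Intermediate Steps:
h(R, w) = 3
H = -5400 (H = 90*(-60) = -5400)
(s(h(3, -3), -11) + g(-9))*H = (3*(-11) + 5*(-9))*(-5400) = (-33 - 45)*(-5400) = -78*(-5400) = 421200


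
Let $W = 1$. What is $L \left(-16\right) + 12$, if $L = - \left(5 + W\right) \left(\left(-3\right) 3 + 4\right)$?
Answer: $-468$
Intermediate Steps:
$L = 30$ ($L = - \left(5 + 1\right) \left(\left(-3\right) 3 + 4\right) = - 6 \left(-9 + 4\right) = - 6 \left(-5\right) = \left(-1\right) \left(-30\right) = 30$)
$L \left(-16\right) + 12 = 30 \left(-16\right) + 12 = -480 + 12 = -468$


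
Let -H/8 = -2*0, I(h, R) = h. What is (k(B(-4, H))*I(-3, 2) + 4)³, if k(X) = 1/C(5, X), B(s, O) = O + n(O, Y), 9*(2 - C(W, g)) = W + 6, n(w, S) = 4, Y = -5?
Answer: 1/343 ≈ 0.0029155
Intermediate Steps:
H = 0 (H = -(-16)*0 = -8*0 = 0)
C(W, g) = 4/3 - W/9 (C(W, g) = 2 - (W + 6)/9 = 2 - (6 + W)/9 = 2 + (-⅔ - W/9) = 4/3 - W/9)
B(s, O) = 4 + O (B(s, O) = O + 4 = 4 + O)
k(X) = 9/7 (k(X) = 1/(4/3 - ⅑*5) = 1/(4/3 - 5/9) = 1/(7/9) = 9/7)
(k(B(-4, H))*I(-3, 2) + 4)³ = ((9/7)*(-3) + 4)³ = (-27/7 + 4)³ = (⅐)³ = 1/343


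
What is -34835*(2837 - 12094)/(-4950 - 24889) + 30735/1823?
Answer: -586941324020/54396497 ≈ -10790.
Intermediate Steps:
-34835*(2837 - 12094)/(-4950 - 24889) + 30735/1823 = -34835/((-29839/(-9257))) + 30735*(1/1823) = -34835/((-29839*(-1/9257))) + 30735/1823 = -34835/29839/9257 + 30735/1823 = -34835*9257/29839 + 30735/1823 = -322467595/29839 + 30735/1823 = -586941324020/54396497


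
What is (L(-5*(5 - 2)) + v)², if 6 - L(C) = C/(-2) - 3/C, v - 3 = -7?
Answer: 3249/100 ≈ 32.490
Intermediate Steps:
v = -4 (v = 3 - 7 = -4)
L(C) = 6 + C/2 + 3/C (L(C) = 6 - (C/(-2) - 3/C) = 6 - (C*(-½) - 3/C) = 6 - (-C/2 - 3/C) = 6 - (-3/C - C/2) = 6 + (C/2 + 3/C) = 6 + C/2 + 3/C)
(L(-5*(5 - 2)) + v)² = ((6 + (-5*(5 - 2))/2 + 3/((-5*(5 - 2)))) - 4)² = ((6 + (-5*3)/2 + 3/((-5*3))) - 4)² = ((6 + (½)*(-15) + 3/(-15)) - 4)² = ((6 - 15/2 + 3*(-1/15)) - 4)² = ((6 - 15/2 - ⅕) - 4)² = (-17/10 - 4)² = (-57/10)² = 3249/100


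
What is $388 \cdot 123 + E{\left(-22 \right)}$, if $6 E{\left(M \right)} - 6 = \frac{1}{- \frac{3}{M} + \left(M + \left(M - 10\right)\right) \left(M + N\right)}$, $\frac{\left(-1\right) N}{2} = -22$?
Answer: $\frac{3741592264}{78399} \approx 47725.0$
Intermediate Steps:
$N = 44$ ($N = \left(-2\right) \left(-22\right) = 44$)
$E{\left(M \right)} = 1 + \frac{1}{6 \left(- \frac{3}{M} + \left(-10 + 2 M\right) \left(44 + M\right)\right)}$ ($E{\left(M \right)} = 1 + \frac{1}{6 \left(- \frac{3}{M} + \left(M + \left(M - 10\right)\right) \left(M + 44\right)\right)} = 1 + \frac{1}{6 \left(- \frac{3}{M} + \left(M + \left(M - 10\right)\right) \left(44 + M\right)\right)} = 1 + \frac{1}{6 \left(- \frac{3}{M} + \left(M + \left(-10 + M\right)\right) \left(44 + M\right)\right)} = 1 + \frac{1}{6 \left(- \frac{3}{M} + \left(-10 + 2 M\right) \left(44 + M\right)\right)}$)
$388 \cdot 123 + E{\left(-22 \right)} = 388 \cdot 123 + \frac{-18 - -58058 + 12 \left(-22\right)^{3} + 468 \left(-22\right)^{2}}{6 \left(-3 - -9680 + 2 \left(-22\right)^{3} + 78 \left(-22\right)^{2}\right)} = 47724 + \frac{-18 + 58058 + 12 \left(-10648\right) + 468 \cdot 484}{6 \left(-3 + 9680 + 2 \left(-10648\right) + 78 \cdot 484\right)} = 47724 + \frac{-18 + 58058 - 127776 + 226512}{6 \left(-3 + 9680 - 21296 + 37752\right)} = 47724 + \frac{1}{6} \cdot \frac{1}{26133} \cdot 156776 = 47724 + \frac{78388}{78399} = \frac{3741592264}{78399}$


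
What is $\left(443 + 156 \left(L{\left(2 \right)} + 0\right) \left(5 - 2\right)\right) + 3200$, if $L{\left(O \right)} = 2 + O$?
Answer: $5515$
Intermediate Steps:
$\left(443 + 156 \left(L{\left(2 \right)} + 0\right) \left(5 - 2\right)\right) + 3200 = \left(443 + 156 \left(\left(2 + 2\right) + 0\right) \left(5 - 2\right)\right) + 3200 = \left(443 + 156 \left(4 + 0\right) 3\right) + 3200 = \left(443 + 156 \cdot 4 \cdot 3\right) + 3200 = \left(443 + 156 \cdot 12\right) + 3200 = \left(443 + 1872\right) + 3200 = 2315 + 3200 = 5515$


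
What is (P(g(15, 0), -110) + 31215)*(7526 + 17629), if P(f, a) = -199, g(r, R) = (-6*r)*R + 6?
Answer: 780207480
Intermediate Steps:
g(r, R) = 6 - 6*R*r (g(r, R) = -6*R*r + 6 = 6 - 6*R*r)
(P(g(15, 0), -110) + 31215)*(7526 + 17629) = (-199 + 31215)*(7526 + 17629) = 31016*25155 = 780207480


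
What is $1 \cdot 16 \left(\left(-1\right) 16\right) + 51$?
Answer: $-205$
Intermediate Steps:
$1 \cdot 16 \left(\left(-1\right) 16\right) + 51 = 16 \left(-16\right) + 51 = -256 + 51 = -205$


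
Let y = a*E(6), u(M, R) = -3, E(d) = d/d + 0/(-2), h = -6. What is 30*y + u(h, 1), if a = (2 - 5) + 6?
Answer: 87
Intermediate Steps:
E(d) = 1 (E(d) = 1 + 0*(-1/2) = 1 + 0 = 1)
a = 3 (a = -3 + 6 = 3)
y = 3 (y = 3*1 = 3)
30*y + u(h, 1) = 30*3 - 3 = 90 - 3 = 87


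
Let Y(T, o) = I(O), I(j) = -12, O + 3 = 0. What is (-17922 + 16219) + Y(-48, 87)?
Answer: -1715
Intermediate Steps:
O = -3 (O = -3 + 0 = -3)
Y(T, o) = -12
(-17922 + 16219) + Y(-48, 87) = (-17922 + 16219) - 12 = -1703 - 12 = -1715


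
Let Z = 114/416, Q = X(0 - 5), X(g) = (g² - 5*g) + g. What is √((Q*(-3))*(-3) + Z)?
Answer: √1095861/52 ≈ 20.131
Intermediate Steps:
X(g) = g² - 4*g
Q = 45 (Q = (0 - 5)*(-4 + (0 - 5)) = -5*(-4 - 5) = -5*(-9) = 45)
Z = 57/208 (Z = 114*(1/416) = 57/208 ≈ 0.27404)
√((Q*(-3))*(-3) + Z) = √((45*(-3))*(-3) + 57/208) = √(-135*(-3) + 57/208) = √(405 + 57/208) = √(84297/208) = √1095861/52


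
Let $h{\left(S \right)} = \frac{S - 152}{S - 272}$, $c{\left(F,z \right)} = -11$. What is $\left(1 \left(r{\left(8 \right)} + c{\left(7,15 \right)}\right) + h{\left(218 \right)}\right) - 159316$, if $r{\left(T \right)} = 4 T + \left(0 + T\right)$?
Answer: $- \frac{1433594}{9} \approx -1.5929 \cdot 10^{5}$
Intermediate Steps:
$r{\left(T \right)} = 5 T$ ($r{\left(T \right)} = 4 T + T = 5 T$)
$h{\left(S \right)} = \frac{-152 + S}{-272 + S}$
$\left(1 \left(r{\left(8 \right)} + c{\left(7,15 \right)}\right) + h{\left(218 \right)}\right) - 159316 = \left(1 \left(5 \cdot 8 - 11\right) + \frac{-152 + 218}{-272 + 218}\right) - 159316 = \left(1 \left(40 - 11\right) + \frac{1}{-54} \cdot 66\right) - 159316 = \left(1 \cdot 29 - \frac{11}{9}\right) - 159316 = \left(29 - \frac{11}{9}\right) - 159316 = \frac{250}{9} - 159316 = - \frac{1433594}{9}$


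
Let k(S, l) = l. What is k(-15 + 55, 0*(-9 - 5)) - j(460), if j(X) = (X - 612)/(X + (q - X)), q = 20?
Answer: 38/5 ≈ 7.6000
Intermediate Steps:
j(X) = -153/5 + X/20 (j(X) = (X - 612)/(X + (20 - X)) = (-612 + X)/20 = (-612 + X)*(1/20) = -153/5 + X/20)
k(-15 + 55, 0*(-9 - 5)) - j(460) = 0*(-9 - 5) - (-153/5 + (1/20)*460) = 0*(-14) - (-153/5 + 23) = 0 - 1*(-38/5) = 0 + 38/5 = 38/5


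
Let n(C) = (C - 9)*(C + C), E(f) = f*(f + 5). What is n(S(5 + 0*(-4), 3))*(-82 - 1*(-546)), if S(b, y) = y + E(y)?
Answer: 451008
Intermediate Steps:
E(f) = f*(5 + f)
S(b, y) = y + y*(5 + y)
n(C) = 2*C*(-9 + C) (n(C) = (-9 + C)*(2*C) = 2*C*(-9 + C))
n(S(5 + 0*(-4), 3))*(-82 - 1*(-546)) = (2*(3*(6 + 3))*(-9 + 3*(6 + 3)))*(-82 - 1*(-546)) = (2*(3*9)*(-9 + 3*9))*(-82 + 546) = (2*27*(-9 + 27))*464 = (2*27*18)*464 = 972*464 = 451008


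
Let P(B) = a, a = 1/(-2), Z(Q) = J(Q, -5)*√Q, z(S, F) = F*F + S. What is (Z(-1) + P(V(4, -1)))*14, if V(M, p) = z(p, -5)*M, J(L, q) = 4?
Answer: -7 + 56*I ≈ -7.0 + 56.0*I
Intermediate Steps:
z(S, F) = S + F² (z(S, F) = F² + S = S + F²)
V(M, p) = M*(25 + p) (V(M, p) = (p + (-5)²)*M = (p + 25)*M = (25 + p)*M = M*(25 + p))
Z(Q) = 4*√Q
a = -½ ≈ -0.50000
P(B) = -½
(Z(-1) + P(V(4, -1)))*14 = (4*√(-1) - ½)*14 = (4*I - ½)*14 = (-½ + 4*I)*14 = -7 + 56*I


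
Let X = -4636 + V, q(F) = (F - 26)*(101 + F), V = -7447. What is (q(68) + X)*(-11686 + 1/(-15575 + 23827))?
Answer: 480717861935/8252 ≈ 5.8255e+7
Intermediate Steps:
q(F) = (-26 + F)*(101 + F)
X = -12083 (X = -4636 - 7447 = -12083)
(q(68) + X)*(-11686 + 1/(-15575 + 23827)) = ((-2626 + 68**2 + 75*68) - 12083)*(-11686 + 1/(-15575 + 23827)) = ((-2626 + 4624 + 5100) - 12083)*(-11686 + 1/8252) = (7098 - 12083)*(-11686 + 1/8252) = -4985*(-96432871/8252) = 480717861935/8252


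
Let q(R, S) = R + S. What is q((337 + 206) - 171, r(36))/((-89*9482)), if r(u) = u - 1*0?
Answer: -204/421949 ≈ -0.00048347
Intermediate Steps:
r(u) = u (r(u) = u + 0 = u)
q((337 + 206) - 171, r(36))/((-89*9482)) = (((337 + 206) - 171) + 36)/((-89*9482)) = ((543 - 171) + 36)/(-843898) = (372 + 36)*(-1/843898) = 408*(-1/843898) = -204/421949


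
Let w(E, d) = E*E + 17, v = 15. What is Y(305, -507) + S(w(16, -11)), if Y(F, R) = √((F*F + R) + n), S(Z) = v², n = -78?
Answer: 225 + 2*√23110 ≈ 529.04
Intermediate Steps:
w(E, d) = 17 + E² (w(E, d) = E² + 17 = 17 + E²)
S(Z) = 225 (S(Z) = 15² = 225)
Y(F, R) = √(-78 + R + F²) (Y(F, R) = √((F*F + R) - 78) = √((F² + R) - 78) = √((R + F²) - 78) = √(-78 + R + F²))
Y(305, -507) + S(w(16, -11)) = √(-78 - 507 + 305²) + 225 = √(-78 - 507 + 93025) + 225 = √92440 + 225 = 2*√23110 + 225 = 225 + 2*√23110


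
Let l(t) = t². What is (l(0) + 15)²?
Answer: 225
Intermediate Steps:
(l(0) + 15)² = (0² + 15)² = (0 + 15)² = 15² = 225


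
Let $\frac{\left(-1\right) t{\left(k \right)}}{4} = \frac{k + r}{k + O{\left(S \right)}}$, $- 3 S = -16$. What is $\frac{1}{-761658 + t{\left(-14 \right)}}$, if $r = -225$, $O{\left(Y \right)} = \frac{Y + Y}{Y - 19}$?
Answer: $- \frac{303}{230801972} \approx -1.3128 \cdot 10^{-6}$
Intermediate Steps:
$S = \frac{16}{3}$ ($S = \left(- \frac{1}{3}\right) \left(-16\right) = \frac{16}{3} \approx 5.3333$)
$O{\left(Y \right)} = \frac{2 Y}{-19 + Y}$
$t{\left(k \right)} = - \frac{4 \left(-225 + k\right)}{- \frac{32}{41} + k}$ ($t{\left(k \right)} = - 4 \frac{k - 225}{k + 2 \cdot \frac{16}{3} \frac{1}{-19 + \frac{16}{3}}} = - 4 \frac{-225 + k}{k + 2 \cdot \frac{16}{3} \frac{1}{- \frac{41}{3}}} = - 4 \frac{-225 + k}{k + 2 \cdot \frac{16}{3} \left(- \frac{3}{41}\right)} = - 4 \frac{-225 + k}{k - \frac{32}{41}} = - 4 \frac{-225 + k}{- \frac{32}{41} + k} = - \frac{4 \left(-225 + k\right)}{- \frac{32}{41} + k}$)
$\frac{1}{-761658 + t{\left(-14 \right)}} = \frac{1}{-761658 + \frac{164 \left(225 - -14\right)}{-32 + 41 \left(-14\right)}} = \frac{1}{-761658 + \frac{164 \left(225 + 14\right)}{-32 - 574}} = \frac{1}{-761658 + 164 \frac{1}{-606} \cdot 239} = \frac{1}{-761658 + 164 \left(- \frac{1}{606}\right) 239} = \frac{1}{-761658 - \frac{19598}{303}} = \frac{1}{- \frac{230801972}{303}} = - \frac{303}{230801972}$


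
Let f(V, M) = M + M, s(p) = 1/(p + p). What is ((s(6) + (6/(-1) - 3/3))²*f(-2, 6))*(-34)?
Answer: -117113/6 ≈ -19519.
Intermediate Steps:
s(p) = 1/(2*p)
f(V, M) = 2*M
((s(6) + (6/(-1) - 3/3))²*f(-2, 6))*(-34) = (((½)/6 + (6/(-1) - 3/3))²*(2*6))*(-34) = (((½)*(⅙) + (6*(-1) - 3*⅓))²*12)*(-34) = ((1/12 + (-6 - 1))²*12)*(-34) = ((1/12 - 7)²*12)*(-34) = ((-83/12)²*12)*(-34) = ((6889/144)*12)*(-34) = (6889/12)*(-34) = -117113/6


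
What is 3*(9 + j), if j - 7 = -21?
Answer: -15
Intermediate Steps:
j = -14 (j = 7 - 21 = -14)
3*(9 + j) = 3*(9 - 14) = 3*(-5) = -15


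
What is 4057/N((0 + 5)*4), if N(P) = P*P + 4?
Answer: 4057/404 ≈ 10.042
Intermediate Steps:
N(P) = 4 + P² (N(P) = P² + 4 = 4 + P²)
4057/N((0 + 5)*4) = 4057/(4 + ((0 + 5)*4)²) = 4057/(4 + (5*4)²) = 4057/(4 + 20²) = 4057/(4 + 400) = 4057/404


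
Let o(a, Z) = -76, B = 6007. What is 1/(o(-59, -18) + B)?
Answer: 1/5931 ≈ 0.00016861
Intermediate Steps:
1/(o(-59, -18) + B) = 1/(-76 + 6007) = 1/5931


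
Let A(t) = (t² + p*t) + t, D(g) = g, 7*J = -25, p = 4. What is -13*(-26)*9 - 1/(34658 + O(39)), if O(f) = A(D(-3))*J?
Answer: 738463745/242756 ≈ 3042.0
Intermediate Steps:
J = -25/7 (J = (⅐)*(-25) = -25/7 ≈ -3.5714)
A(t) = t² + 5*t (A(t) = (t² + 4*t) + t = t² + 5*t)
O(f) = 150/7 (O(f) = -3*(5 - 3)*(-25/7) = -3*2*(-25/7) = -6*(-25/7) = 150/7)
-13*(-26)*9 - 1/(34658 + O(39)) = -13*(-26)*9 - 1/(34658 + 150/7) = 338*9 - 1/242756/7 = 3042 - 1*7/242756 = 3042 - 7/242756 = 738463745/242756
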